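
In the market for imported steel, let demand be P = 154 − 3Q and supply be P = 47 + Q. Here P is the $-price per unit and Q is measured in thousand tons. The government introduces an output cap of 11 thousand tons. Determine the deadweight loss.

Competitive equilibrium: 154 − 3Q = 47 + Q → Q* = 26.75, P* = 73.75.
At Q = 11: demand price = 154 − 3·11 = 121; supply price = 47 + 1·11 = 58.
ΔQ = 26.75 − 11 = 15.75; wedge = 121 − 58 = 63.
Welfare loss = ½ × 15.75 × 63 = $496.125 thousand.

$496.125 thousand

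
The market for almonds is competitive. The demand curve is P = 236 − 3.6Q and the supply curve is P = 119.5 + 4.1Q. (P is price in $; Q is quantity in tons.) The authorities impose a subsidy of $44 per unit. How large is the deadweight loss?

$125.71

Competitive equilibrium: 236 − 3.6Q = 119.5 + 4.1Q → Q* = 15.1299, P* = 181.5325.
The subsidy lowers effective supply by 44: P = 75.5 + 4.1Q.
New quantity: 236 − 3.6Q = 75.5 + 4.1Q → Q' = 20.8442.
Overproduction ΔQ = 20.8442 − 15.1299 = 5.7143; wedge = subsidy = 44.
Welfare loss = ½ × 5.7143 × 44 = $125.71.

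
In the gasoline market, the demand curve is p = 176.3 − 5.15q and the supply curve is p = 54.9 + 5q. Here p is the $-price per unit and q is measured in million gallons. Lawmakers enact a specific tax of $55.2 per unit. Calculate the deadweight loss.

$150.10 million

Competitive equilibrium: 176.3 − 5.15q = 54.9 + 5q → q* = 11.9606, p* = 114.703.
With the tax, the buyer price exceeds the seller price by 55.2: (176.3 − 5.15q) − (54.9 + 5q) = 55.2 → q' = 6.5222.
Δq = 11.9606 − 6.5222 = 5.4384; the wedge equals the tax, 55.2.
The triangle = ½ × 5.4384 × 55.2 = $150.10 million.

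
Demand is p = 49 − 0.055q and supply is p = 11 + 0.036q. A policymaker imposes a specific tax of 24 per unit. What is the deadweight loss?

Competitive equilibrium: 49 − 0.055q = 11 + 0.036q → q* = 417.58242, p* = 26.03297.
With the tax, the buyer price exceeds the seller price by 24: (49 − 0.055q) − (11 + 0.036q) = 24 → q' = 153.84615.
Δq = 417.58242 − 153.84615 = 263.73627; the wedge equals the tax, 24.
Deadweight loss = ½ × 263.73627 × 24 = 3164.84.

3164.84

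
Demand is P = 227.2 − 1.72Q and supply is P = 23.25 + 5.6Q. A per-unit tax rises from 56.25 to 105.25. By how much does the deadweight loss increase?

Competitive equilibrium: 227.2 − 1.72Q = 23.25 + 5.6Q → Q* = 27.862, P* = 179.2773.
For a per-unit tax t: ΔQ = t/7.32, so DWL = ½·t·(t/7.32) = t²/14.64.
At t = 56.25: DWL = 216.124. At t = 105.25: DWL = 756.664.
Increase = 756.664 − 216.124 = 540.54.

540.54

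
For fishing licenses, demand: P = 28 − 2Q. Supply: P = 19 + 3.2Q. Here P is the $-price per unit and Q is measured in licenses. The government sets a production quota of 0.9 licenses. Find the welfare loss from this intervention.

$1.79

Competitive equilibrium: 28 − 2Q = 19 + 3.2Q → Q* = 1.7308, P* = 24.5385.
At Q = 0.9: demand price = 28 − 2·0.9 = 26.2; supply price = 19 + 3.2·0.9 = 21.88.
ΔQ = 1.7308 − 0.9 = 0.8308; wedge = 26.2 − 21.88 = 4.32.
Welfare loss = ½ × 0.8308 × 4.32 = $1.79.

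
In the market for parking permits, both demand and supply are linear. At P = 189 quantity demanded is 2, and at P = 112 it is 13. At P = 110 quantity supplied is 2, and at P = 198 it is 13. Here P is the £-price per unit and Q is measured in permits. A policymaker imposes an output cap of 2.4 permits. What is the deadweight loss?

£177.63

Demand slope = (112 − 189)/(13 − 2) = −7, so P = 203 − 7Q.
Supply slope = (198 − 110)/(13 − 2) = 8, so P = 94 + 8Q.
Competitive equilibrium: 203 − 7Q = 94 + 8Q → Q* = 7.2667, P* = 152.1333.
At Q = 2.4: demand price = 203 − 7·2.4 = 186.2; supply price = 94 + 8·2.4 = 113.2.
ΔQ = 7.2667 − 2.4 = 4.8667; wedge = 186.2 − 113.2 = 73.
Deadweight loss = ½ × 4.8667 × 73 = £177.63.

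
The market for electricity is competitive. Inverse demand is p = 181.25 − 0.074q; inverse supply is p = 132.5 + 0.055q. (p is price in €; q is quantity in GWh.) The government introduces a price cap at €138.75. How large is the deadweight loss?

€4504.61

Competitive equilibrium: 181.25 − 0.074q = 132.5 + 0.055q → q* = 377.907, p* = 153.2849.
At the ceiling p = 138.75, quantity supplied = (138.75 − 132.5)/0.055 = 113.6364.
Willingness to pay at q' = 113.6364: 181.25 − 0.074·113.6364 = 172.8409.
Δq = 377.907 − 113.6364 = 264.2706; wedge = 172.8409 − 138.75 = 34.0909.
DWL = ½ × 264.2706 × 34.0909 = €4504.61.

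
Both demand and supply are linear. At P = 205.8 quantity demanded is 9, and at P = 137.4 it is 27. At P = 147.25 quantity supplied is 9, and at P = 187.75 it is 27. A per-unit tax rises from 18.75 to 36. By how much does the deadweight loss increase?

78.05

Demand slope = (137.4 − 205.8)/(27 − 9) = −3.8, so P = 240 − 3.8Q.
Supply slope = (187.75 − 147.25)/(27 − 9) = 2.25, so P = 127 + 2.25Q.
Competitive equilibrium: 240 − 3.8Q = 127 + 2.25Q → Q* = 18.6777, P* = 169.0248.
For a per-unit tax t: ΔQ = t/6.05, so DWL = ½·t·(t/6.05) = t²/12.1.
At t = 18.75: DWL = 29.055. At t = 36: DWL = 107.107.
Increase = 107.107 − 29.055 = 78.05.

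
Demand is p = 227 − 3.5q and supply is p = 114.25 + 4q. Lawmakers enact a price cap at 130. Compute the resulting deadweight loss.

Competitive equilibrium: 227 − 3.5q = 114.25 + 4q → q* = 15.0333, p* = 174.3833.
At the ceiling p = 130, quantity supplied = (130 − 114.25)/4 = 3.9375.
Willingness to pay at q' = 3.9375: 227 − 3.5·3.9375 = 213.2188.
Δq = 15.0333 − 3.9375 = 11.0958; wedge = 213.2188 − 130 = 83.2188.
Welfare loss = ½ × 11.0958 × 83.2188 = 461.69.

461.69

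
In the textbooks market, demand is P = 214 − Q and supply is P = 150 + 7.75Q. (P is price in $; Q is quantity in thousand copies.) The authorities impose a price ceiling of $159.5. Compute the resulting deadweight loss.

$162.18 thousand

Competitive equilibrium: 214 − Q = 150 + 7.75Q → Q* = 7.3143, P* = 206.6857.
At the ceiling P = 159.5, quantity supplied = (159.5 − 150)/7.75 = 1.2258.
Willingness to pay at Q' = 1.2258: 214 − 1·1.2258 = 212.7742.
ΔQ = 7.3143 − 1.2258 = 6.0885; wedge = 212.7742 − 159.5 = 53.2742.
The triangle = ½ × 6.0885 × 53.2742 = $162.18 thousand.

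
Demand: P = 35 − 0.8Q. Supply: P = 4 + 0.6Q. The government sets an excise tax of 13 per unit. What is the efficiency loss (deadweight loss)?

Competitive equilibrium: 35 − 0.8Q = 4 + 0.6Q → Q* = 22.1429, P* = 17.2857.
With the tax, the buyer price exceeds the seller price by 13: (35 − 0.8Q) − (4 + 0.6Q) = 13 → Q' = 12.8571.
ΔQ = 22.1429 − 12.8571 = 9.2858; the wedge equals the tax, 13.
The triangle = ½ × 9.2858 × 13 = 60.36.

60.36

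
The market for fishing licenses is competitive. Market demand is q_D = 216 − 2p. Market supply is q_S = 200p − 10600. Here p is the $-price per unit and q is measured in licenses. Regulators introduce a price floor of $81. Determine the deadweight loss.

$761.34

In inverse form: demand p = 108 − 0.5q, supply p = 53 + 0.005q.
Competitive equilibrium: 108 − 0.5q = 53 + 0.005q → q* = 108.9109, p* = 53.5446.
At the floor p = 81, quantity demanded = (108 − 81)/0.5 = 54.
Sellers' marginal cost at q' = 54: 53 + 0.005·54 = 53.27.
Δq = 108.9109 − 54 = 54.9109; wedge = 81 − 53.27 = 27.73.
The triangle = ½ × 54.9109 × 27.73 = $761.34.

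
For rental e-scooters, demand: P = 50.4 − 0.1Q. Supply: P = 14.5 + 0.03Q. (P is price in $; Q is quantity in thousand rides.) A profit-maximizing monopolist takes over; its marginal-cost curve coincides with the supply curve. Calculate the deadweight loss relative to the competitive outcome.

$937.04 thousand

Competitive equilibrium: 50.4 − 0.1Q = 14.5 + 0.03Q → Q* = 276.1538, P* = 22.7846.
Marginal revenue: MR = 50.4 − 0.2Q. Set MR = MC: 50.4 − 0.2Q = 14.5 + 0.03Q → Q_m = 156.087.
Price P_m = 50.4 − 0.1·156.087 = 34.7913; MC(Q_m) = 14.5 + 0.03·156.087 = 19.1826.
Competitive Q* = 276.1538, so ΔQ = 120.0668; wedge = 34.7913 − 19.1826 = 15.6087.
The triangle = ½ × 120.0668 × 15.6087 = $937.04 thousand.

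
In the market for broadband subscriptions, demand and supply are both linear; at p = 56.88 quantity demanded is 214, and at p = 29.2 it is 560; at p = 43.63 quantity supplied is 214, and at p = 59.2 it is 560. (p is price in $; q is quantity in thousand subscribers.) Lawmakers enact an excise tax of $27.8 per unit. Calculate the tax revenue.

Demand slope = (29.2 − 56.88)/(560 − 214) = −0.08, so p = 74 − 0.08q.
Supply slope = (59.2 − 43.63)/(560 − 214) = 0.045, so p = 34 + 0.045q.
Competitive equilibrium: 74 − 0.08q = 34 + 0.045q → q* = 320, p* = 48.4.
With the tax, the buyer price exceeds the seller price by 27.8: (74 − 0.08q) − (34 + 0.045q) = 27.8 → q' = 97.6.
Tax revenue = 27.8 × 97.6 = $2713.28 thousand.

$2713.28 thousand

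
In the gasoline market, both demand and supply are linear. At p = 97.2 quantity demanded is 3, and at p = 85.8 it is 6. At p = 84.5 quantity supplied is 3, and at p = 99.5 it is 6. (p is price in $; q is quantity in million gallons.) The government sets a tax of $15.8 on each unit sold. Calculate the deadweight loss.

Demand slope = (85.8 − 97.2)/(6 − 3) = −3.8, so p = 108.6 − 3.8q.
Supply slope = (99.5 − 84.5)/(6 − 3) = 5, so p = 69.5 + 5q.
Competitive equilibrium: 108.6 − 3.8q = 69.5 + 5q → q* = 4.4432, p* = 91.7159.
With the tax, the buyer price exceeds the seller price by 15.8: (108.6 − 3.8q) − (69.5 + 5q) = 15.8 → q' = 2.6477.
Δq = 4.4432 − 2.6477 = 1.7955; the wedge equals the tax, 15.8.
The triangle = ½ × 1.7955 × 15.8 = $14.18 million.

$14.18 million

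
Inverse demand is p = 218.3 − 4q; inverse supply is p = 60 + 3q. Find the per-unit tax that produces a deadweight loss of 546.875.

Competitive equilibrium: 218.3 − 4q = 60 + 3q → q* = 22.6143, p* = 127.8429.
A tax t gives Δq = t/7 and wedge t, so DWL = t²/14.
t²/14 = 546.875 → t² = 7656.25 → t = 87.5.

87.5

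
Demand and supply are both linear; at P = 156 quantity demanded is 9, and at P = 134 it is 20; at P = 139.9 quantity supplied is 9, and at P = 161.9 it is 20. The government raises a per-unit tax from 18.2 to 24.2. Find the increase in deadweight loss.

31.80

Demand slope = (134 − 156)/(20 − 9) = −2, so P = 174 − 2Q.
Supply slope = (161.9 − 139.9)/(20 − 9) = 2, so P = 121.9 + 2Q.
Competitive equilibrium: 174 − 2Q = 121.9 + 2Q → Q* = 13.025, P* = 147.95.
For a per-unit tax t: ΔQ = t/4, so DWL = ½·t·(t/4) = t²/8.
At t = 18.2: DWL = 41.405. At t = 24.2: DWL = 73.205.
Increase = 73.205 − 41.405 = 31.80.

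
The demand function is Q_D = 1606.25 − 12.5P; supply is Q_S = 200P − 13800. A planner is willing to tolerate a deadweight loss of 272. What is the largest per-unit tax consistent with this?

6.8

In inverse form: demand P = 128.5 − 0.08Q, supply P = 69 + 0.005Q.
Competitive equilibrium: 128.5 − 0.08Q = 69 + 0.005Q → Q* = 700, P* = 72.5.
A tax t gives ΔQ = t/0.085 and wedge t, so DWL = t²/0.17.
t²/0.17 = 272 → t² = 46.24 → t = 6.8.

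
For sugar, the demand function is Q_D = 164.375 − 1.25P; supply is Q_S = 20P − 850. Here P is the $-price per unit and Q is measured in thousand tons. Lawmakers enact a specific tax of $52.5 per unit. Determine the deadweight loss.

In inverse form: demand P = 131.5 − 0.8Q, supply P = 42.5 + 0.05Q.
Competitive equilibrium: 131.5 − 0.8Q = 42.5 + 0.05Q → Q* = 104.7059, P* = 47.7353.
With the tax, the buyer price exceeds the seller price by 52.5: (131.5 − 0.8Q) − (42.5 + 0.05Q) = 52.5 → Q' = 42.9412.
ΔQ = 104.7059 − 42.9412 = 61.7647; the wedge equals the tax, 52.5.
Welfare loss = ½ × 61.7647 × 52.5 = $1621.32 thousand.

$1621.32 thousand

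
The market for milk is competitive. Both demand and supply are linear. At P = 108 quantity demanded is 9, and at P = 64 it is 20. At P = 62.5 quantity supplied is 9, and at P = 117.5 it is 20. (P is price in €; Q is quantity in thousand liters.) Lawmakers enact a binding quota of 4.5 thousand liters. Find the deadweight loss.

€410.89 thousand

Demand slope = (64 − 108)/(20 − 9) = −4, so P = 144 − 4Q.
Supply slope = (117.5 − 62.5)/(20 − 9) = 5, so P = 17.5 + 5Q.
Competitive equilibrium: 144 − 4Q = 17.5 + 5Q → Q* = 14.0556, P* = 87.7778.
At Q = 4.5: demand price = 144 − 4·4.5 = 126; supply price = 17.5 + 5·4.5 = 40.
ΔQ = 14.0556 − 4.5 = 9.5556; wedge = 126 − 40 = 86.
Welfare loss = ½ × 9.5556 × 86 = €410.89 thousand.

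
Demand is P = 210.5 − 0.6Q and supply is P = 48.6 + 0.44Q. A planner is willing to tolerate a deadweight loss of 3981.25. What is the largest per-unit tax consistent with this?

Competitive equilibrium: 210.5 − 0.6Q = 48.6 + 0.44Q → Q* = 155.6731, P* = 117.0962.
A tax t gives ΔQ = t/1.04 and wedge t, so DWL = t²/2.08.
t²/2.08 = 3981.25 → t² = 8281 → t = 91.

91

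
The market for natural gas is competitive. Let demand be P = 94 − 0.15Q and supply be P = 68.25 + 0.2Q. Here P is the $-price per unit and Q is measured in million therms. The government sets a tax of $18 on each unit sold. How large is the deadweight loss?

Competitive equilibrium: 94 − 0.15Q = 68.25 + 0.2Q → Q* = 73.5714, P* = 82.9643.
With the tax, the buyer price exceeds the seller price by 18: (94 − 0.15Q) − (68.25 + 0.2Q) = 18 → Q' = 22.1429.
ΔQ = 73.5714 − 22.1429 = 51.4285; the wedge equals the tax, 18.
Welfare loss = ½ × 51.4285 × 18 = $462.86 million.

$462.86 million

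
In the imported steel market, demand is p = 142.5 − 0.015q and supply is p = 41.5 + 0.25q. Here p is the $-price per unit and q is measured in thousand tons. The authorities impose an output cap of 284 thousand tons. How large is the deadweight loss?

$1250.09 thousand

Competitive equilibrium: 142.5 − 0.015q = 41.5 + 0.25q → q* = 381.1321, p* = 136.783.
At q = 284: demand price = 142.5 − 0.015·284 = 138.24; supply price = 41.5 + 0.25·284 = 112.5.
Δq = 381.1321 − 284 = 97.1321; wedge = 138.24 − 112.5 = 25.74.
Welfare loss = ½ × 97.1321 × 25.74 = $1250.09 thousand.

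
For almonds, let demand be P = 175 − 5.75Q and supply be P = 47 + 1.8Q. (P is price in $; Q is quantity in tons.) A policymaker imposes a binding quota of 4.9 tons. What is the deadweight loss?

Competitive equilibrium: 175 − 5.75Q = 47 + 1.8Q → Q* = 16.9536, P* = 77.5166.
At Q = 4.9: demand price = 175 − 5.75·4.9 = 146.825; supply price = 47 + 1.8·4.9 = 55.82.
ΔQ = 16.9536 − 4.9 = 12.0536; wedge = 146.825 − 55.82 = 91.005.
Welfare loss = ½ × 12.0536 × 91.005 = $548.47.

$548.47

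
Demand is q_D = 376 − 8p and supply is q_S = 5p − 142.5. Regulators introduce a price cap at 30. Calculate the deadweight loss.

396.93

In inverse form: demand p = 47 − 0.125q, supply p = 28.5 + 0.2q.
Competitive equilibrium: 47 − 0.125q = 28.5 + 0.2q → q* = 56.9231, p* = 39.8846.
At the ceiling p = 30, quantity supplied = (30 − 28.5)/0.2 = 7.5.
Willingness to pay at q' = 7.5: 47 − 0.125·7.5 = 46.0625.
Δq = 56.9231 − 7.5 = 49.4231; wedge = 46.0625 − 30 = 16.0625.
Welfare loss = ½ × 49.4231 × 16.0625 = 396.93.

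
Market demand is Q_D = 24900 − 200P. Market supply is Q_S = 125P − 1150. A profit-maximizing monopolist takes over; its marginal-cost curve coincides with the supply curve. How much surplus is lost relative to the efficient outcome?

In inverse form: demand P = 124.5 − 0.005Q, supply P = 9.2 + 0.008Q.
Competitive equilibrium: 124.5 − 0.005Q = 9.2 + 0.008Q → Q* = 8869.23077, P* = 80.15385.
Marginal revenue: MR = 124.5 − 0.01Q. Set MR = MC: 124.5 − 0.01Q = 9.2 + 0.008Q → Q_m = 6405.55556.
Price P_m = 124.5 − 0.005·6405.55556 = 92.47222; MC(Q_m) = 9.2 + 0.008·6405.55556 = 60.44444.
Competitive Q* = 8869.23077, so ΔQ = 2463.67521; wedge = 92.47222 − 60.44444 = 32.02778.
Deadweight loss = ½ × 2463.67521 × 32.02778 = 39453.02.

39453.02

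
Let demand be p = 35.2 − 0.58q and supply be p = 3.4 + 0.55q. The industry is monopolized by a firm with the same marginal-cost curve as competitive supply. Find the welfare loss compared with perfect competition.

Competitive equilibrium: 35.2 − 0.58q = 3.4 + 0.55q → q* = 28.1416, p* = 18.8779.
Marginal revenue: MR = 35.2 − 1.16q. Set MR = MC: 35.2 − 1.16q = 3.4 + 0.55q → q_m = 18.5965.
Price p_m = 35.2 − 0.58·18.5965 = 24.414; MC(q_m) = 3.4 + 0.55·18.5965 = 13.6281.
Competitive q* = 28.1416, so Δq = 9.5451; wedge = 24.414 − 13.6281 = 10.7859.
DWL = ½ × 9.5451 × 10.7859 = 51.48.

51.48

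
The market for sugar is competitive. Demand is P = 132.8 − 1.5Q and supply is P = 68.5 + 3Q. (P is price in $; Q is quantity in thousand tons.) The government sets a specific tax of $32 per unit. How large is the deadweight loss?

$113.78 thousand

Competitive equilibrium: 132.8 − 1.5Q = 68.5 + 3Q → Q* = 14.2889, P* = 111.3667.
With the tax, the buyer price exceeds the seller price by 32: (132.8 − 1.5Q) − (68.5 + 3Q) = 32 → Q' = 7.1778.
ΔQ = 14.2889 − 7.1778 = 7.1111; the wedge equals the tax, 32.
The triangle = ½ × 7.1111 × 32 = $113.78 thousand.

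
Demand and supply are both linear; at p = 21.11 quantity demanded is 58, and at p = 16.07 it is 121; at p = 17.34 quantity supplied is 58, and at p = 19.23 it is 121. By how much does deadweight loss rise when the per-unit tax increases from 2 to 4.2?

62

Demand slope = (16.07 − 21.11)/(121 − 58) = −0.08, so p = 25.75 − 0.08q.
Supply slope = (19.23 − 17.34)/(121 − 58) = 0.03, so p = 15.6 + 0.03q.
Competitive equilibrium: 25.75 − 0.08q = 15.6 + 0.03q → q* = 92.2727, p* = 18.3682.
For a per-unit tax t: Δq = t/0.11, so DWL = ½·t·(t/0.11) = t²/0.22.
At t = 2: DWL = 18.182. At t = 4.2: DWL = 80.182.
Increase = 80.182 − 18.182 = 62.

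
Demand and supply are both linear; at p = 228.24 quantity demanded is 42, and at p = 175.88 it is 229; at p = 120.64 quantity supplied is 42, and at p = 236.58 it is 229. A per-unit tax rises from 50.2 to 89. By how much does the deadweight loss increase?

3000.53

Demand slope = (175.88 − 228.24)/(229 − 42) = −0.28, so p = 240 − 0.28q.
Supply slope = (236.58 − 120.64)/(229 − 42) = 0.62, so p = 94.6 + 0.62q.
Competitive equilibrium: 240 − 0.28q = 94.6 + 0.62q → q* = 161.5556, p* = 194.7644.
For a per-unit tax t: Δq = t/0.9, so DWL = ½·t·(t/0.9) = t²/1.8.
At t = 50.2: DWL = 1400.022. At t = 89: DWL = 4400.556.
Increase = 4400.556 − 1400.022 = 3000.53.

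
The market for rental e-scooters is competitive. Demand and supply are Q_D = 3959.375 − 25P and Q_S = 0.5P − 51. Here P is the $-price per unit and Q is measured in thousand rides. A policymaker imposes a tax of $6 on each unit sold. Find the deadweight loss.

$8.82 thousand

In inverse form: demand P = 158.375 − 0.04Q, supply P = 102 + 2Q.
Competitive equilibrium: 158.375 − 0.04Q = 102 + 2Q → Q* = 27.6348, P* = 157.2696.
With the tax, the buyer price exceeds the seller price by 6: (158.375 − 0.04Q) − (102 + 2Q) = 6 → Q' = 24.6936.
ΔQ = 27.6348 − 24.6936 = 2.9412; the wedge equals the tax, 6.
The triangle = ½ × 2.9412 × 6 = $8.82 thousand.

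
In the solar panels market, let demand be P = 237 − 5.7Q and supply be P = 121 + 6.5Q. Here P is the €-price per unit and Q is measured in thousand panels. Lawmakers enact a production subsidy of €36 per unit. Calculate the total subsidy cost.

€448.52 thousand

Competitive equilibrium: 237 − 5.7Q = 121 + 6.5Q → Q* = 9.5082, P* = 182.8033.
The subsidy lowers effective supply by 36: P = 85 + 6.5Q.
New quantity: 237 − 5.7Q = 85 + 6.5Q → Q' = 12.459.
Total subsidy cost = 36 × 12.459 = €448.52 thousand.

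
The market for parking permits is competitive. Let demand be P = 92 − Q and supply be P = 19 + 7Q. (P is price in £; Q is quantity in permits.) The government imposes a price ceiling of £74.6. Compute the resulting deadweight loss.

Competitive equilibrium: 92 − Q = 19 + 7Q → Q* = 9.125, P* = 82.875.
At the ceiling P = 74.6, quantity supplied = (74.6 − 19)/7 = 7.9429.
Willingness to pay at Q' = 7.9429: 92 − 1·7.9429 = 84.0571.
ΔQ = 9.125 − 7.9429 = 1.1821; wedge = 84.0571 − 74.6 = 9.4571.
The triangle = ½ × 1.1821 × 9.4571 = £5.59.

£5.59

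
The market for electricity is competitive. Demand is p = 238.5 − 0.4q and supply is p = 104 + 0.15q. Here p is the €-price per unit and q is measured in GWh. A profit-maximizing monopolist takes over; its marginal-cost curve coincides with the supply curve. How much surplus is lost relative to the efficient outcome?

€2915.58

Competitive equilibrium: 238.5 − 0.4q = 104 + 0.15q → q* = 244.5455, p* = 140.6818.
Marginal revenue: MR = 238.5 − 0.8q. Set MR = MC: 238.5 − 0.8q = 104 + 0.15q → q_m = 141.5789.
Price p_m = 238.5 − 0.4·141.5789 = 181.8684; MC(q_m) = 104 + 0.15·141.5789 = 125.2368.
Competitive q* = 244.5455, so Δq = 102.9666; wedge = 181.8684 − 125.2368 = 56.6316.
Deadweight loss = ½ × 102.9666 × 56.6316 = €2915.58.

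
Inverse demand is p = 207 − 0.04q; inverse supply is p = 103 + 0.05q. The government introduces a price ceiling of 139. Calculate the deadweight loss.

Competitive equilibrium: 207 − 0.04q = 103 + 0.05q → q* = 1155.5556, p* = 160.7778.
At the ceiling p = 139, quantity supplied = (139 − 103)/0.05 = 720.
Willingness to pay at q' = 720: 207 − 0.04·720 = 178.2.
Δq = 1155.5556 − 720 = 435.5556; wedge = 178.2 − 139 = 39.2.
DWL = ½ × 435.5556 × 39.2 = 8536.89.

8536.89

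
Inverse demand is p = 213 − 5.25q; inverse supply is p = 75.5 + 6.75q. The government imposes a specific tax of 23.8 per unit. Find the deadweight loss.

Competitive equilibrium: 213 − 5.25q = 75.5 + 6.75q → q* = 11.4583, p* = 152.8438.
With the tax, the buyer price exceeds the seller price by 23.8: (213 − 5.25q) − (75.5 + 6.75q) = 23.8 → q' = 9.475.
Δq = 11.4583 − 9.475 = 1.9833; the wedge equals the tax, 23.8.
The triangle = ½ × 1.9833 × 23.8 = 23.60.

23.60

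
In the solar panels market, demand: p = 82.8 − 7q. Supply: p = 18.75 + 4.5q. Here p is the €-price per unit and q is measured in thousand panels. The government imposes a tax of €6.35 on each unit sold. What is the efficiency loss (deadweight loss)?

Competitive equilibrium: 82.8 − 7q = 18.75 + 4.5q → q* = 5.5696, p* = 43.813.
With the tax, the buyer price exceeds the seller price by 6.35: (82.8 − 7q) − (18.75 + 4.5q) = 6.35 → q' = 5.0174.
Δq = 5.5696 − 5.0174 = 0.5522; the wedge equals the tax, 6.35.
Deadweight loss = ½ × 0.5522 × 6.35 = €1.75 thousand.

€1.75 thousand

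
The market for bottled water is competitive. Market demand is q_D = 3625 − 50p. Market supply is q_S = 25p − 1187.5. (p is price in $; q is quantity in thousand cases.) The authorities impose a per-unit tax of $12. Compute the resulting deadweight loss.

In inverse form: demand p = 72.5 − 0.02q, supply p = 47.5 + 0.04q.
Competitive equilibrium: 72.5 − 0.02q = 47.5 + 0.04q → q* = 416.6667, p* = 64.1667.
With the tax, the buyer price exceeds the seller price by 12: (72.5 − 0.02q) − (47.5 + 0.04q) = 12 → q' = 216.6667.
Δq = 416.6667 − 216.6667 = 200; the wedge equals the tax, 12.
Deadweight loss = ½ × 200 × 12 = $1200 thousand.

$1200 thousand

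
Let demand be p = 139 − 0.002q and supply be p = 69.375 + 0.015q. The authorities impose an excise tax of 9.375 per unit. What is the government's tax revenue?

Competitive equilibrium: 139 − 0.002q = 69.375 + 0.015q → q* = 4095.5882, p* = 130.8088.
With the tax, the buyer price exceeds the seller price by 9.375: (139 − 0.002q) − (69.375 + 0.015q) = 9.375 → q' = 3544.1176.
Tax revenue = 9.375 × 3544.1176 = 33226.10.

33226.10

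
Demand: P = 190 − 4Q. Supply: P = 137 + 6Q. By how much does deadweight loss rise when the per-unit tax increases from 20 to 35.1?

41.60

Competitive equilibrium: 190 − 4Q = 137 + 6Q → Q* = 5.3, P* = 168.8.
For a per-unit tax t: ΔQ = t/10, so DWL = ½·t·(t/10) = t²/20.
At t = 20: DWL = 20. At t = 35.1: DWL = 61.601.
Increase = 61.601 − 20 = 41.60.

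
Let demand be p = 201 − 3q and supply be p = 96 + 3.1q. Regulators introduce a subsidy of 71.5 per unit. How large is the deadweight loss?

Competitive equilibrium: 201 − 3q = 96 + 3.1q → q* = 17.2131, p* = 149.3607.
The subsidy lowers effective supply by 71.5: p = 24.5 + 3.1q.
New quantity: 201 − 3q = 24.5 + 3.1q → q' = 28.9344.
Overproduction Δq = 28.9344 − 17.2131 = 11.7213; wedge = subsidy = 71.5.
DWL = ½ × 11.7213 × 71.5 = 419.04.

419.04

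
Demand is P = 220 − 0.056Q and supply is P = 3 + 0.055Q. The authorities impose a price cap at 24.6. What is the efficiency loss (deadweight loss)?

135450.82

Competitive equilibrium: 220 − 0.056Q = 3 + 0.055Q → Q* = 1954.95495, P* = 110.52252.
At the ceiling P = 24.6, quantity supplied = (24.6 − 3)/0.055 = 392.72727.
Willingness to pay at Q' = 392.72727: 220 − 0.056·392.72727 = 198.00727.
ΔQ = 1954.95495 − 392.72727 = 1562.22768; wedge = 198.00727 − 24.6 = 173.40727.
DWL = ½ × 1562.22768 × 173.40727 = 135450.82.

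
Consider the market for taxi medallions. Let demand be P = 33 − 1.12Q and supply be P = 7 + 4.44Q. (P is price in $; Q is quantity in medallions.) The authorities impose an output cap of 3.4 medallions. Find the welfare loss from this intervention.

$4.53

Competitive equilibrium: 33 − 1.12Q = 7 + 4.44Q → Q* = 4.6763, P* = 27.7626.
At Q = 3.4: demand price = 33 − 1.12·3.4 = 29.192; supply price = 7 + 4.44·3.4 = 22.096.
ΔQ = 4.6763 − 3.4 = 1.2763; wedge = 29.192 − 22.096 = 7.096.
Deadweight loss = ½ × 1.2763 × 7.096 = $4.53.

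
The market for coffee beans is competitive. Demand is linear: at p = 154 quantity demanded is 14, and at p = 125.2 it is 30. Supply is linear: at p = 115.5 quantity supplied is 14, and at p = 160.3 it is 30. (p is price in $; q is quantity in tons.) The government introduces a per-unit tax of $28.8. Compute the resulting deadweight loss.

$90.16

Demand slope = (125.2 − 154)/(30 − 14) = −1.8, so p = 179.2 − 1.8q.
Supply slope = (160.3 − 115.5)/(30 − 14) = 2.8, so p = 76.3 + 2.8q.
Competitive equilibrium: 179.2 − 1.8q = 76.3 + 2.8q → q* = 22.3696, p* = 138.9348.
With the tax, the buyer price exceeds the seller price by 28.8: (179.2 − 1.8q) − (76.3 + 2.8q) = 28.8 → q' = 16.1087.
Δq = 22.3696 − 16.1087 = 6.2609; the wedge equals the tax, 28.8.
DWL = ½ × 6.2609 × 28.8 = $90.16.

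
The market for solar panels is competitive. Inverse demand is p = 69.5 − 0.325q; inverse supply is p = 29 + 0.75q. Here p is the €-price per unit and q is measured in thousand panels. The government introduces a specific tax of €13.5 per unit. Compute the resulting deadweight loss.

€84.77 thousand

Competitive equilibrium: 69.5 − 0.325q = 29 + 0.75q → q* = 37.6744, p* = 57.2558.
With the tax, the buyer price exceeds the seller price by 13.5: (69.5 − 0.325q) − (29 + 0.75q) = 13.5 → q' = 25.1163.
Δq = 37.6744 − 25.1163 = 12.5581; the wedge equals the tax, 13.5.
The triangle = ½ × 12.5581 × 13.5 = €84.77 thousand.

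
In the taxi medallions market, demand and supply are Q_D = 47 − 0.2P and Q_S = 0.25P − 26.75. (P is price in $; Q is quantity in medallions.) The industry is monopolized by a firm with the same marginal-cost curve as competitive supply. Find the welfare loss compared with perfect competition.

$116.10

In inverse form: demand P = 235 − 5Q, supply P = 107 + 4Q.
Competitive equilibrium: 235 − 5Q = 107 + 4Q → Q* = 14.2222, P* = 163.8889.
Marginal revenue: MR = 235 − 10Q. Set MR = MC: 235 − 10Q = 107 + 4Q → Q_m = 9.1429.
Price P_m = 235 − 5·9.1429 = 189.2855; MC(Q_m) = 107 + 4·9.1429 = 143.5716.
Competitive Q* = 14.2222, so ΔQ = 5.0793; wedge = 189.2855 − 143.5716 = 45.7139.
Deadweight loss = ½ × 5.0793 × 45.7139 = $116.10.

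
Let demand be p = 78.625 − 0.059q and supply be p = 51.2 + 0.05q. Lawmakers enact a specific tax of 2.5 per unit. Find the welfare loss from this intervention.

28.67

Competitive equilibrium: 78.625 − 0.059q = 51.2 + 0.05q → q* = 251.6055, p* = 63.7803.
With the tax, the buyer price exceeds the seller price by 2.5: (78.625 − 0.059q) − (51.2 + 0.05q) = 2.5 → q' = 228.6697.
Δq = 251.6055 − 228.6697 = 22.9358; the wedge equals the tax, 2.5.
Deadweight loss = ½ × 22.9358 × 2.5 = 28.67.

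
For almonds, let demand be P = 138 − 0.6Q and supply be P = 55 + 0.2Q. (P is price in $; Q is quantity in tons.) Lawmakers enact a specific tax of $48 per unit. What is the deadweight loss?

Competitive equilibrium: 138 − 0.6Q = 55 + 0.2Q → Q* = 103.75, P* = 75.75.
With the tax, the buyer price exceeds the seller price by 48: (138 − 0.6Q) − (55 + 0.2Q) = 48 → Q' = 43.75.
ΔQ = 103.75 − 43.75 = 60; the wedge equals the tax, 48.
DWL = ½ × 60 × 48 = $1440.

$1440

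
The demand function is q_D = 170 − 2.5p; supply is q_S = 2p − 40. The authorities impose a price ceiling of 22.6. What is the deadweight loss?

1042.568

In inverse form: demand p = 68 − 0.4q, supply p = 20 + 0.5q.
Competitive equilibrium: 68 − 0.4q = 20 + 0.5q → q* = 53.33333, p* = 46.66667.
At the ceiling p = 22.6, quantity supplied = (22.6 − 20)/0.5 = 5.2.
Willingness to pay at q' = 5.2: 68 − 0.4·5.2 = 65.92.
Δq = 53.33333 − 5.2 = 48.13333; wedge = 65.92 − 22.6 = 43.32.
The triangle = ½ × 48.13333 × 43.32 = 1042.568.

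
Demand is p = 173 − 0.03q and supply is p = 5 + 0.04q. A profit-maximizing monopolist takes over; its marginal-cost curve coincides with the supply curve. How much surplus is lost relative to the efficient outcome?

Competitive equilibrium: 173 − 0.03q = 5 + 0.04q → q* = 2400, p* = 101.
Marginal revenue: MR = 173 − 0.06q. Set MR = MC: 173 − 0.06q = 5 + 0.04q → q_m = 1680.
Price p_m = 173 − 0.03·1680 = 122.6; MC(q_m) = 5 + 0.04·1680 = 72.2.
Competitive q* = 2400, so Δq = 720; wedge = 122.6 − 72.2 = 50.4.
The triangle = ½ × 720 × 50.4 = 18144.

18144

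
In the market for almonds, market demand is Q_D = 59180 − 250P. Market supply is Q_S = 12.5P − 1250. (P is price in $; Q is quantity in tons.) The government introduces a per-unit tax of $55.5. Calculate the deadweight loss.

$18334.82

In inverse form: demand P = 236.72 − 0.004Q, supply P = 100 + 0.08Q.
Competitive equilibrium: 236.72 − 0.004Q = 100 + 0.08Q → Q* = 1627.619, P* = 230.2095.
With the tax, the buyer price exceeds the seller price by 55.5: (236.72 − 0.004Q) − (100 + 0.08Q) = 55.5 → Q' = 966.9048.
ΔQ = 1627.619 − 966.9048 = 660.7142; the wedge equals the tax, 55.5.
The triangle = ½ × 660.7142 × 55.5 = $18334.82.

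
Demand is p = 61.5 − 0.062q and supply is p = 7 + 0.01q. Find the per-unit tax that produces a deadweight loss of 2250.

Competitive equilibrium: 61.5 − 0.062q = 7 + 0.01q → q* = 756.9444, p* = 14.5694.
A tax t gives Δq = t/0.072 and wedge t, so DWL = t²/0.144.
t²/0.144 = 2250 → t² = 324 → t = 18.

18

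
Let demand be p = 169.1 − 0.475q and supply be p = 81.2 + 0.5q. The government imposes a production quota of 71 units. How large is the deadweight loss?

178.85

Competitive equilibrium: 169.1 − 0.475q = 81.2 + 0.5q → q* = 90.1538, p* = 126.2769.
At q = 71: demand price = 169.1 − 0.475·71 = 135.375; supply price = 81.2 + 0.5·71 = 116.7.
Δq = 90.1538 − 71 = 19.1538; wedge = 135.375 − 116.7 = 18.675.
Deadweight loss = ½ × 19.1538 × 18.675 = 178.85.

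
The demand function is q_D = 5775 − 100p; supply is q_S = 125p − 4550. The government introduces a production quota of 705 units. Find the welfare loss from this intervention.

In inverse form: demand p = 57.75 − 0.01q, supply p = 36.4 + 0.008q.
Competitive equilibrium: 57.75 − 0.01q = 36.4 + 0.008q → q* = 1186.1111, p* = 45.8889.
At q = 705: demand price = 57.75 − 0.01·705 = 50.7; supply price = 36.4 + 0.008·705 = 42.04.
Δq = 1186.1111 − 705 = 481.1111; wedge = 50.7 − 42.04 = 8.66.
DWL = ½ × 481.1111 × 8.66 = 2083.21.

2083.21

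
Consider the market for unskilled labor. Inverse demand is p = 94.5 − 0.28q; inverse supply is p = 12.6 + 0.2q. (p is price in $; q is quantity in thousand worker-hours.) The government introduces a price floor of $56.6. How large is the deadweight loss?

Competitive equilibrium: 94.5 − 0.28q = 12.6 + 0.2q → q* = 170.625, p* = 46.725.
At the floor p = 56.6, quantity demanded = (94.5 − 56.6)/0.28 = 135.3571.
Sellers' marginal cost at q' = 135.3571: 12.6 + 0.2·135.3571 = 39.6714.
Δq = 170.625 − 135.3571 = 35.2679; wedge = 56.6 − 39.6714 = 16.9286.
The triangle = ½ × 35.2679 × 16.9286 = $298.52 thousand.

$298.52 thousand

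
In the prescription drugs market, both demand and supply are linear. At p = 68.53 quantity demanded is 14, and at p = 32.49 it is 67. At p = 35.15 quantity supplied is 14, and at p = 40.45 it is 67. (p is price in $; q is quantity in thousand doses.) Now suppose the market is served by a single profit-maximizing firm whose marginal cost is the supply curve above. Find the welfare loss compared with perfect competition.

Demand slope = (32.49 − 68.53)/(67 − 14) = −0.68, so p = 78.05 − 0.68q.
Supply slope = (40.45 − 35.15)/(67 − 14) = 0.1, so p = 33.75 + 0.1q.
Competitive equilibrium: 78.05 − 0.68q = 33.75 + 0.1q → q* = 56.7949, p* = 39.4295.
Marginal revenue: MR = 78.05 − 1.36q. Set MR = MC: 78.05 − 1.36q = 33.75 + 0.1q → q_m = 30.3425.
Price p_m = 78.05 − 0.68·30.3425 = 57.4171; MC(q_m) = 33.75 + 0.1·30.3425 = 36.7843.
Competitive q* = 56.7949, so Δq = 26.4524; wedge = 57.4171 − 36.7843 = 20.6328.
Welfare loss = ½ × 26.4524 × 20.6328 = $272.89 thousand.

$272.89 thousand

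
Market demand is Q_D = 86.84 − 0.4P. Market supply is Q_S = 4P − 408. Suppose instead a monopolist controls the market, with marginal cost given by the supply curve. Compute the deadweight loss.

In inverse form: demand P = 217.1 − 2.5Q, supply P = 102 + 0.25Q.
Competitive equilibrium: 217.1 − 2.5Q = 102 + 0.25Q → Q* = 41.8545, P* = 112.4636.
Marginal revenue: MR = 217.1 − 5Q. Set MR = MC: 217.1 − 5Q = 102 + 0.25Q → Q_m = 21.9238.
Price P_m = 217.1 − 2.5·21.9238 = 162.2905; MC(Q_m) = 102 + 0.25·21.9238 = 107.481.
Competitive Q* = 41.8545, so ΔQ = 19.9307; wedge = 162.2905 − 107.481 = 54.8095.
Welfare loss = ½ × 19.9307 × 54.8095 = 546.20.

546.20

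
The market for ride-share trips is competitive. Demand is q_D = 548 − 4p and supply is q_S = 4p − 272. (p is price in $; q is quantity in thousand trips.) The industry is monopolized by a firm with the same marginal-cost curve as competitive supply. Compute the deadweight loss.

$529 thousand

In inverse form: demand p = 137 − 0.25q, supply p = 68 + 0.25q.
Competitive equilibrium: 137 − 0.25q = 68 + 0.25q → q* = 138, p* = 102.5.
Marginal revenue: MR = 137 − 0.5q. Set MR = MC: 137 − 0.5q = 68 + 0.25q → q_m = 92.
Price p_m = 137 − 0.25·92 = 114; MC(q_m) = 68 + 0.25·92 = 91.
Competitive q* = 138, so Δq = 46; wedge = 114 − 91 = 23.
The triangle = ½ × 46 × 23 = $529 thousand.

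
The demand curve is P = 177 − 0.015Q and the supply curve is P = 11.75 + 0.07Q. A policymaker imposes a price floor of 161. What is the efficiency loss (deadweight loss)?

32721.61

Competitive equilibrium: 177 − 0.015Q = 11.75 + 0.07Q → Q* = 1944.11765, P* = 147.83824.
At the floor P = 161, quantity demanded = (177 − 161)/0.015 = 1066.66667.
Sellers' marginal cost at Q' = 1066.66667: 11.75 + 0.07·1066.66667 = 86.41667.
ΔQ = 1944.11765 − 1066.66667 = 877.45098; wedge = 161 − 86.41667 = 74.58333.
DWL = ½ × 877.45098 × 74.58333 = 32721.61.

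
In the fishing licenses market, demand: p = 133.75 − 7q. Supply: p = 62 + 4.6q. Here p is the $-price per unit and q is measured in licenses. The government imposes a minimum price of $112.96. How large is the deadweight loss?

$59.96

Competitive equilibrium: 133.75 − 7q = 62 + 4.6q → q* = 6.1853, p* = 90.4526.
At the floor p = 112.96, quantity demanded = (133.75 − 112.96)/7 = 2.97.
Sellers' marginal cost at q' = 2.97: 62 + 4.6·2.97 = 75.662.
Δq = 6.1853 − 2.97 = 3.2153; wedge = 112.96 − 75.662 = 37.298.
The triangle = ½ × 3.2153 × 37.298 = $59.96.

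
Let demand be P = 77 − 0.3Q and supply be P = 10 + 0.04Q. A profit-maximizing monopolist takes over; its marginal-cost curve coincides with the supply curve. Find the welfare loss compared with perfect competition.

Competitive equilibrium: 77 − 0.3Q = 10 + 0.04Q → Q* = 197.0588, P* = 17.8824.
Marginal revenue: MR = 77 − 0.6Q. Set MR = MC: 77 − 0.6Q = 10 + 0.04Q → Q_m = 104.6875.
Price P_m = 77 − 0.3·104.6875 = 45.5938; MC(Q_m) = 10 + 0.04·104.6875 = 14.1875.
Competitive Q* = 197.0588, so ΔQ = 92.3713; wedge = 45.5938 − 14.1875 = 31.4063.
The triangle = ½ × 92.3713 × 31.4063 = 1450.52.

1450.52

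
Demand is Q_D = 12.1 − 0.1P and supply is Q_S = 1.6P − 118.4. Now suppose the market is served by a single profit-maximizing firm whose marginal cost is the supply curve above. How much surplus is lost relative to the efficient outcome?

In inverse form: demand P = 121 − 10Q, supply P = 74 + 0.625Q.
Competitive equilibrium: 121 − 10Q = 74 + 0.625Q → Q* = 4.4235, P* = 76.7647.
Marginal revenue: MR = 121 − 20Q. Set MR = MC: 121 − 20Q = 74 + 0.625Q → Q_m = 2.2788.
Price P_m = 121 − 10·2.2788 = 98.212; MC(Q_m) = 74 + 0.625·2.2788 = 75.4243.
Competitive Q* = 4.4235, so ΔQ = 2.1447; wedge = 98.212 − 75.4243 = 22.7877.
Deadweight loss = ½ × 2.1447 × 22.7877 = 24.44.

24.44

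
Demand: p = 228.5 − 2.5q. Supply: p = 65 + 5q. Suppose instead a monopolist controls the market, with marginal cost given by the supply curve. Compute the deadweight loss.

111.38

Competitive equilibrium: 228.5 − 2.5q = 65 + 5q → q* = 21.8, p* = 174.
Marginal revenue: MR = 228.5 − 5q. Set MR = MC: 228.5 − 5q = 65 + 5q → q_m = 16.35.
Price p_m = 228.5 − 2.5·16.35 = 187.625; MC(q_m) = 65 + 5·16.35 = 146.75.
Competitive q* = 21.8, so Δq = 5.45; wedge = 187.625 − 146.75 = 40.875.
Deadweight loss = ½ × 5.45 × 40.875 = 111.38.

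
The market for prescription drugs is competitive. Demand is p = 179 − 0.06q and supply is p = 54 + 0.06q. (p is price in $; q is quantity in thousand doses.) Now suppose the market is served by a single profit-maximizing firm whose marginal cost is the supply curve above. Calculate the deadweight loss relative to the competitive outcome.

$7233.80 thousand

Competitive equilibrium: 179 − 0.06q = 54 + 0.06q → q* = 1041.66667, p* = 116.5.
Marginal revenue: MR = 179 − 0.12q. Set MR = MC: 179 − 0.12q = 54 + 0.06q → q_m = 694.44444.
Price p_m = 179 − 0.06·694.44444 = 137.33333; MC(q_m) = 54 + 0.06·694.44444 = 95.66667.
Competitive q* = 1041.66667, so Δq = 347.22223; wedge = 137.33333 − 95.66667 = 41.66666.
The triangle = ½ × 347.22223 × 41.66666 = $7233.80 thousand.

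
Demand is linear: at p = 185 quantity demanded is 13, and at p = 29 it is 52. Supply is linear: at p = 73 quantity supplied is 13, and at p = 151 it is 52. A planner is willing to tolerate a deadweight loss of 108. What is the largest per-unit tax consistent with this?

Demand slope = (29 − 185)/(52 − 13) = −4, so p = 237 − 4q.
Supply slope = (151 − 73)/(52 − 13) = 2, so p = 47 + 2q.
Competitive equilibrium: 237 − 4q = 47 + 2q → q* = 31.6667, p* = 110.3333.
A tax t gives Δq = t/6 and wedge t, so DWL = t²/12.
t²/12 = 108 → t² = 1296 → t = 36.

36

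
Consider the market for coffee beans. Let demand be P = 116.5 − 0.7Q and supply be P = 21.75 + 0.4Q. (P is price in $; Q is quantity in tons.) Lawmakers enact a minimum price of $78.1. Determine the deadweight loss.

Competitive equilibrium: 116.5 − 0.7Q = 21.75 + 0.4Q → Q* = 86.13636, P* = 56.20455.
At the floor P = 78.1, quantity demanded = (116.5 − 78.1)/0.7 = 54.85714.
Sellers' marginal cost at Q' = 54.85714: 21.75 + 0.4·54.85714 = 43.69286.
ΔQ = 86.13636 − 54.85714 = 31.27922; wedge = 78.1 − 43.69286 = 34.40714.
Welfare loss = ½ × 31.27922 × 34.40714 = $538.11.

$538.11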